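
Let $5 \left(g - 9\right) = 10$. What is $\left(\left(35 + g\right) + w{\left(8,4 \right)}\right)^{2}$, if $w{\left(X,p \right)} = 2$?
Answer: $2304$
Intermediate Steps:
$g = 11$ ($g = 9 + \frac{1}{5} \cdot 10 = 9 + 2 = 11$)
$\left(\left(35 + g\right) + w{\left(8,4 \right)}\right)^{2} = \left(\left(35 + 11\right) + 2\right)^{2} = \left(46 + 2\right)^{2} = 48^{2} = 2304$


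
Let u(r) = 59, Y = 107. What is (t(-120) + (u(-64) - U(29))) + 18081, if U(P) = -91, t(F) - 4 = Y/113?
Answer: 2060662/113 ≈ 18236.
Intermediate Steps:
t(F) = 559/113 (t(F) = 4 + 107/113 = 559/113)
(t(-120) + (u(-64) - U(29))) + 18081 = (559/113 + (59 - 1*(-91))) + 18081 = (559/113 + (59 + 91)) + 18081 = (559/113 + 150) + 18081 = 17509/113 + 18081 = 2060662/113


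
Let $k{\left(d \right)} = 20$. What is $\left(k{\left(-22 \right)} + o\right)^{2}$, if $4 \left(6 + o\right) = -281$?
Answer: $\frac{50625}{16} \approx 3164.1$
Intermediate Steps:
$o = - \frac{305}{4}$ ($o = -6 + \frac{1}{4} \left(-281\right) = -6 - \frac{281}{4} = - \frac{305}{4} \approx -76.25$)
$\left(k{\left(-22 \right)} + o\right)^{2} = \left(20 - \frac{305}{4}\right)^{2} = \left(- \frac{225}{4}\right)^{2} = \frac{50625}{16}$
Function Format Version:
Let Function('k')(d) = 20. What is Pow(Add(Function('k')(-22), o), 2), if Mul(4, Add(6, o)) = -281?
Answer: Rational(50625, 16) ≈ 3164.1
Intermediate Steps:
o = Rational(-305, 4) (o = Add(-6, Mul(Rational(1, 4), -281)) = Add(-6, Rational(-281, 4)) = Rational(-305, 4) ≈ -76.250)
Pow(Add(Function('k')(-22), o), 2) = Pow(Add(20, Rational(-305, 4)), 2) = Pow(Rational(-225, 4), 2) = Rational(50625, 16)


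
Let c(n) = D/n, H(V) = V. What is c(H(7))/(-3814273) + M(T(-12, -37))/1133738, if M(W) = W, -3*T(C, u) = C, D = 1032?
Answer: -531608986/15135351848659 ≈ -3.5124e-5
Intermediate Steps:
T(C, u) = -C/3
c(n) = 1032/n
c(H(7))/(-3814273) + M(T(-12, -37))/1133738 = (1032/7)/(-3814273) - ⅓*(-12)/1133738 = (1032*(⅐))*(-1/3814273) + 4*(1/1133738) = (1032/7)*(-1/3814273) + 2/566869 = -1032/26699911 + 2/566869 = -531608986/15135351848659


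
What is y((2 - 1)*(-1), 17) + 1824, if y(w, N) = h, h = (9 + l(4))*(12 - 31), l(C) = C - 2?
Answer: 1615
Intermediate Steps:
l(C) = -2 + C
h = -209 (h = (9 + (-2 + 4))*(12 - 31) = (9 + 2)*(-19) = 11*(-19) = -209)
y(w, N) = -209
y((2 - 1)*(-1), 17) + 1824 = -209 + 1824 = 1615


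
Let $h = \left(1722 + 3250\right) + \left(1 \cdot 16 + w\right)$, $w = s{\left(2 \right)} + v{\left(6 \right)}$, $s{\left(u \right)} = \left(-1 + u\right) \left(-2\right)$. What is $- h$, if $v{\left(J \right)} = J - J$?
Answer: $-4986$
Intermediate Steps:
$v{\left(J \right)} = 0$
$s{\left(u \right)} = 2 - 2 u$
$w = -2$ ($w = \left(2 - 4\right) + 0 = -2 + 0 = -2$)
$h = 4986$ ($h = \left(1722 + 3250\right) + \left(1 \cdot 16 - 2\right) = 4972 + \left(16 - 2\right) = 4972 + 14 = 4986$)
$- h = \left(-1\right) 4986 = -4986$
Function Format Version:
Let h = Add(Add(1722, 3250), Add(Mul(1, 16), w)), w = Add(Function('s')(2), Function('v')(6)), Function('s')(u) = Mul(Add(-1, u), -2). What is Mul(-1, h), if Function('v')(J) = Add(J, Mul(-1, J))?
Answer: -4986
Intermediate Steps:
Function('v')(J) = 0
Function('s')(u) = Add(2, Mul(-2, u))
w = -2 (w = Add(Add(2, Mul(-2, 2)), 0) = Add(Add(2, -4), 0) = Add(-2, 0) = -2)
h = 4986 (h = Add(Add(1722, 3250), Add(Mul(1, 16), -2)) = Add(4972, Add(16, -2)) = Add(4972, 14) = 4986)
Mul(-1, h) = Mul(-1, 4986) = -4986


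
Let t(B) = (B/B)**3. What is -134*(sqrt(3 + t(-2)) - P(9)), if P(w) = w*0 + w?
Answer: 938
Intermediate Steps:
t(B) = 1 (t(B) = 1**3 = 1)
P(w) = w (P(w) = 0 + w = w)
-134*(sqrt(3 + t(-2)) - P(9)) = -134*(sqrt(3 + 1) - 1*9) = -134*(sqrt(4) - 9) = -134*(2 - 9) = -134*(-7) = 938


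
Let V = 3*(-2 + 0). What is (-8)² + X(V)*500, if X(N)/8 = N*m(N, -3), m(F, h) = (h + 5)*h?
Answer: 144064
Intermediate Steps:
m(F, h) = h*(5 + h) (m(F, h) = (5 + h)*h = h*(5 + h))
V = -6 (V = 3*(-2) = -6)
X(N) = -48*N (X(N) = 8*(N*(-3*(5 - 3))) = 8*(N*(-3*2)) = 8*(N*(-6)) = 8*(-6*N) = -48*N)
(-8)² + X(V)*500 = (-8)² - 48*(-6)*500 = 64 + 288*500 = 64 + 144000 = 144064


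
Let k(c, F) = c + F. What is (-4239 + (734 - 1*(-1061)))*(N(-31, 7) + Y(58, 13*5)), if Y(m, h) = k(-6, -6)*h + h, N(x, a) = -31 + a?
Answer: 1806116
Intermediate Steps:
k(c, F) = F + c
Y(m, h) = -11*h (Y(m, h) = (-6 - 6)*h + h = -12*h + h = -11*h)
(-4239 + (734 - 1*(-1061)))*(N(-31, 7) + Y(58, 13*5)) = (-4239 + (734 - 1*(-1061)))*((-31 + 7) - 143*5) = (-4239 + (734 + 1061))*(-24 - 11*65) = (-4239 + 1795)*(-24 - 715) = -2444*(-739) = 1806116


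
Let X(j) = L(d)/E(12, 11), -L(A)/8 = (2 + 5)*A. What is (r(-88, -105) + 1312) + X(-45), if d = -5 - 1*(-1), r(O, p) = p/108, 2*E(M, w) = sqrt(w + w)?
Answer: 47197/36 + 224*sqrt(22)/11 ≈ 1406.5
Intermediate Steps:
E(M, w) = sqrt(2)*sqrt(w)/2 (E(M, w) = sqrt(w + w)/2 = sqrt(2*w)/2 = (sqrt(2)*sqrt(w))/2 = sqrt(2)*sqrt(w)/2)
r(O, p) = p/108 (r(O, p) = p*(1/108) = p/108)
d = -4 (d = -5 + 1 = -4)
L(A) = -56*A (L(A) = -8*(2 + 5)*A = -56*A)
X(j) = 224*sqrt(22)/11 (X(j) = (-56*(-4))/((sqrt(2)*sqrt(11)/2)) = 224/((sqrt(22)/2)) = 224*(sqrt(22)/11) = 224*sqrt(22)/11)
(r(-88, -105) + 1312) + X(-45) = ((1/108)*(-105) + 1312) + 224*sqrt(22)/11 = (-35/36 + 1312) + 224*sqrt(22)/11 = 47197/36 + 224*sqrt(22)/11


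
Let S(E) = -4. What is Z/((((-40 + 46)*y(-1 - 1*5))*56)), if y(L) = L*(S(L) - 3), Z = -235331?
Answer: -235331/14112 ≈ -16.676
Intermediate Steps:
y(L) = -7*L (y(L) = L*(-4 - 3) = L*(-7) = -7*L)
Z/((((-40 + 46)*y(-1 - 1*5))*56)) = -235331*(-1/(392*(-1 - 1*5)*(-40 + 46))) = -235331*(-1/(2352*(-1 - 5))) = -235331/((6*(-7*(-6)))*56) = -235331/((6*42)*56) = -235331/(252*56) = -235331/14112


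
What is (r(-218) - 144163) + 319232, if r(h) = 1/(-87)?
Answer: 15231002/87 ≈ 1.7507e+5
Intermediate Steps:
r(h) = -1/87
(r(-218) - 144163) + 319232 = (-1/87 - 144163) + 319232 = -12542182/87 + 319232 = 15231002/87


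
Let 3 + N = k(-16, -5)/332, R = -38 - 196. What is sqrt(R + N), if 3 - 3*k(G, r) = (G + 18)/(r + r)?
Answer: I*sqrt(367350945)/1245 ≈ 15.395*I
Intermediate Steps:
k(G, r) = 1 - (18 + G)/(6*r) (k(G, r) = 1 - (G + 18)/(3*(r + r)) = 1 - (18 + G)/(3*(2*r)) = 1 - (18 + G)*1/(2*r)/3 = 1 - (18 + G)/(6*r))
R = -234
N = -3731/1245 (N = -3 + ((-3 - 5 - 1/6*(-16))/(-5))/332 = -3 - (-3 - 5 + 8/3)/5*(1/332) = -3 - 1/5*(-16/3)*(1/332) = -3 + (16/15)*(1/332) = -3 + 4/1245 = -3731/1245 ≈ -2.9968)
sqrt(R + N) = sqrt(-234 - 3731/1245) = sqrt(-295061/1245) = I*sqrt(367350945)/1245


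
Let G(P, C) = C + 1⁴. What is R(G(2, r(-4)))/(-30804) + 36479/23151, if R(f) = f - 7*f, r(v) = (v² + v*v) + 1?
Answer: 5531480/3495801 ≈ 1.5823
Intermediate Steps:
r(v) = 1 + 2*v² (r(v) = (v² + v²) + 1 = 2*v² + 1 = 1 + 2*v²)
G(P, C) = 1 + C (G(P, C) = C + 1 = 1 + C)
R(f) = -6*f
R(G(2, r(-4)))/(-30804) + 36479/23151 = -6*(1 + (1 + 2*(-4)²))/(-30804) + 36479/23151 = -6*(1 + (1 + 2*16))*(-1/30804) + 36479*(1/23151) = -6*(1 + (1 + 32))*(-1/30804) + 36479/23151 = -6*(1 + 33)*(-1/30804) + 36479/23151 = -6*34*(-1/30804) + 36479/23151 = -204*(-1/30804) + 36479/23151 = 1/151 + 36479/23151 = 5531480/3495801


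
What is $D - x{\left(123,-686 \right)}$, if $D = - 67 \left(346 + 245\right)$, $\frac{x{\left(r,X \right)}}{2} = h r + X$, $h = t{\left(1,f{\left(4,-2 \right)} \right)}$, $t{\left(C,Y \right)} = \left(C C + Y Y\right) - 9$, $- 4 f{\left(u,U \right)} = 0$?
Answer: $-36257$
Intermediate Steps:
$f{\left(u,U \right)} = 0$ ($f{\left(u,U \right)} = \left(- \frac{1}{4}\right) 0 = 0$)
$t{\left(C,Y \right)} = -9 + C^{2} + Y^{2}$ ($t{\left(C,Y \right)} = \left(C^{2} + Y^{2}\right) - 9 = -9 + C^{2} + Y^{2}$)
$h = -8$ ($h = -9 + 1^{2} + 0^{2} = -9 + 1 + 0 = -8$)
$x{\left(r,X \right)} = - 16 r + 2 X$ ($x{\left(r,X \right)} = 2 \left(- 8 r + X\right) = 2 \left(X - 8 r\right) = - 16 r + 2 X$)
$D = -39597$ ($D = \left(-67\right) 591 = -39597$)
$D - x{\left(123,-686 \right)} = -39597 - \left(\left(-16\right) 123 + 2 \left(-686\right)\right) = -39597 - \left(-1968 - 1372\right) = -39597 - -3340 = -39597 + 3340 = -36257$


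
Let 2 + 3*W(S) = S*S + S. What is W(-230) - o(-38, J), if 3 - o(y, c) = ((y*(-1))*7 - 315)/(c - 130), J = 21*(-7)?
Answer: 4862230/277 ≈ 17553.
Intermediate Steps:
J = -147
o(y, c) = 3 - (-315 - 7*y)/(-130 + c) (o(y, c) = 3 - ((y*(-1))*7 - 315)/(c - 130) = 3 - (-y*7 - 315)/(-130 + c) = 3 - (-7*y - 315)/(-130 + c) = 3 - (-315 - 7*y)/(-130 + c))
W(S) = -⅔ + S/3 + S²/3 (W(S) = -⅔ + (S*S + S)/3 = -⅔ + (S² + S)/3 = -⅔ + (S + S²)/3 = -⅔ + (S/3 + S²/3) = -⅔ + S/3 + S²/3)
W(-230) - o(-38, J) = (-⅔ + (⅓)*(-230) + (⅓)*(-230)²) - (-75 + 3*(-147) + 7*(-38))/(-130 - 147) = (-⅔ - 230/3 + (⅓)*52900) - (-75 - 441 - 266)/(-277) = (-⅔ - 230/3 + 52900/3) - (-1)*(-782)/277 = 17556 - 1*782/277 = 17556 - 782/277 = 4862230/277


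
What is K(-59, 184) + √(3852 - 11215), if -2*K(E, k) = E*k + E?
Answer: 10915/2 + I*√7363 ≈ 5457.5 + 85.808*I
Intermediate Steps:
K(E, k) = -E/2 - E*k/2 (K(E, k) = -(E*k + E)/2 = -(E + E*k)/2 = -E/2 - E*k/2)
K(-59, 184) + √(3852 - 11215) = -½*(-59)*(1 + 184) + √(3852 - 11215) = -½*(-59)*185 + √(-7363) = 10915/2 + I*√7363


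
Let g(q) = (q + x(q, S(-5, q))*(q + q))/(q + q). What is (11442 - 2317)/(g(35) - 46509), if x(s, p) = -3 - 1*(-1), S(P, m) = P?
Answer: -18250/93021 ≈ -0.19619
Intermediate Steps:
x(s, p) = -2 (x(s, p) = -3 + 1 = -2)
g(q) = -3/2 (g(q) = (q - 2*(q + q))/(q + q) = (q - 4*q)/((2*q)) = (q - 4*q)*(1/(2*q)) = (-3*q)*(1/(2*q)) = -3/2)
(11442 - 2317)/(g(35) - 46509) = (11442 - 2317)/(-3/2 - 46509) = 9125/(-93021/2) = 9125*(-2/93021) = -18250/93021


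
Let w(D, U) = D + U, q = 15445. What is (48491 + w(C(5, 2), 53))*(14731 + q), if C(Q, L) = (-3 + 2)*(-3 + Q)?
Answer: 1464803392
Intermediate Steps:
C(Q, L) = 3 - Q (C(Q, L) = -(-3 + Q) = 3 - Q)
(48491 + w(C(5, 2), 53))*(14731 + q) = (48491 + ((3 - 1*5) + 53))*(14731 + 15445) = (48491 + ((3 - 5) + 53))*30176 = (48491 + (-2 + 53))*30176 = (48491 + 51)*30176 = 48542*30176 = 1464803392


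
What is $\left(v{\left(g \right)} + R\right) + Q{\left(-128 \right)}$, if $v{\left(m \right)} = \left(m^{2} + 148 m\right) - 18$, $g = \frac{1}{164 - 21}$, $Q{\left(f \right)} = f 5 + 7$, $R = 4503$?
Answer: $\frac{78790713}{20449} \approx 3853.0$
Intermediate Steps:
$Q{\left(f \right)} = 7 + 5 f$ ($Q{\left(f \right)} = 5 f + 7 = 7 + 5 f$)
$g = \frac{1}{143} \approx 0.006993$
$v{\left(m \right)} = -18 + m^{2} + 148 m$
$\left(v{\left(g \right)} + R\right) + Q{\left(-128 \right)} = \left(\left(-18 + \left(\frac{1}{143}\right)^{2} + 148 \cdot \frac{1}{143}\right) + 4503\right) + \left(7 + 5 \left(-128\right)\right) = \left(\left(-18 + \frac{1}{20449} + \frac{148}{143}\right) + 4503\right) + \left(7 - 640\right) = \left(- \frac{346917}{20449} + 4503\right) - 633 = \frac{91734930}{20449} - 633 = \frac{78790713}{20449}$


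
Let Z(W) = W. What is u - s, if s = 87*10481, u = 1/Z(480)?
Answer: -437686559/480 ≈ -9.1185e+5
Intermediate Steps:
u = 1/480 ≈ 0.0020833
s = 911847
u - s = 1/480 - 1*911847 = 1/480 - 911847 = -437686559/480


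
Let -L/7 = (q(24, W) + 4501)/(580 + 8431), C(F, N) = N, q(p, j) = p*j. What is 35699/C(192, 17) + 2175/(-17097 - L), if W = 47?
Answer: 5498086201411/2618368288 ≈ 2099.8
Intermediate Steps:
q(p, j) = j*p
L = -39403/9011 (L = -7*(47*24 + 4501)/(580 + 8431) = -7*(1128 + 4501)/9011 = -39403/9011 ≈ -4.3728)
35699/C(192, 17) + 2175/(-17097 - L) = 35699/17 + 2175/(-17097 - 1*(-39403/9011)) = 35699*(1/17) + 2175/(-17097 + 39403/9011) = 35699/17 + 2175/(-154021664/9011) = 35699/17 + 2175*(-9011/154021664) = 35699/17 - 19598925/154021664 = 5498086201411/2618368288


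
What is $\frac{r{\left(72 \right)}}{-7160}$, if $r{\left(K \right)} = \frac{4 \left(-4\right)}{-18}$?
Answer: $- \frac{1}{8055} \approx -0.00012415$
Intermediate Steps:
$r{\left(K \right)} = \frac{8}{9}$ ($r{\left(K \right)} = \left(-16\right) \left(- \frac{1}{18}\right) = \frac{8}{9}$)
$\frac{r{\left(72 \right)}}{-7160} = \frac{8}{9 \left(-7160\right)} = \frac{8}{9} \left(- \frac{1}{7160}\right) = - \frac{1}{8055}$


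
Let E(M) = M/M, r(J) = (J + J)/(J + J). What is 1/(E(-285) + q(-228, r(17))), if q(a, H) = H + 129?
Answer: 1/131 ≈ 0.0076336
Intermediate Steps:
r(J) = 1 (r(J) = (2*J)/((2*J)) = (2*J)*(1/(2*J)) = 1)
E(M) = 1
q(a, H) = 129 + H
1/(E(-285) + q(-228, r(17))) = 1/(1 + (129 + 1)) = 1/(1 + 130) = 1/131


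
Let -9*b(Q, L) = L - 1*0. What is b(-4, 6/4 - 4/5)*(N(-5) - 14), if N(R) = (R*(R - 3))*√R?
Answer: 49/45 - 28*I*√5/9 ≈ 1.0889 - 6.9567*I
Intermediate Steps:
N(R) = R^(3/2)*(-3 + R) (N(R) = (R*(-3 + R))*√R = R^(3/2)*(-3 + R))
b(Q, L) = -L/9 (b(Q, L) = -(L - 1*0)/9 = -(L + 0)/9 = -L/9)
b(-4, 6/4 - 4/5)*(N(-5) - 14) = (-(6/4 - 4/5)/9)*((-5)^(3/2)*(-3 - 5) - 14) = (-(6*(¼) - 4*⅕)/9)*(-5*I*√5*(-8) - 14) = (-(3/2 - ⅘)/9)*(40*I*√5 - 14) = (-⅑*7/10)*(-14 + 40*I*√5) = -7*(-14 + 40*I*√5)/90 = 49/45 - 28*I*√5/9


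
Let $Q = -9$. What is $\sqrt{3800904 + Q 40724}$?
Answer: $2 \sqrt{858597} \approx 1853.2$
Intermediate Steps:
$\sqrt{3800904 + Q 40724} = \sqrt{3800904 - 366516} = \sqrt{3434388} = 2 \sqrt{858597}$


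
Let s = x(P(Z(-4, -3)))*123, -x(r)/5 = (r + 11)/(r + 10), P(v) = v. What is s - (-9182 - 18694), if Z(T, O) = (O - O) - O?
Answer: 353778/13 ≈ 27214.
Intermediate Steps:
Z(T, O) = -O (Z(T, O) = 0 - O = -O)
x(r) = -5*(11 + r)/(10 + r) (x(r) = -5*(r + 11)/(r + 10) = -5*(11 + r)/(10 + r))
s = -8610/13 (s = (5*(-11 - (-1)*(-3))/(10 - 1*(-3)))*123 = (5*(-11 - 1*3)/(10 + 3))*123 = (5*(-11 - 3)/13)*123 = (5*(1/13)*(-14))*123 = -70/13*123 = -8610/13 ≈ -662.31)
s - (-9182 - 18694) = -8610/13 - (-9182 - 18694) = -8610/13 - 1*(-27876) = -8610/13 + 27876 = 353778/13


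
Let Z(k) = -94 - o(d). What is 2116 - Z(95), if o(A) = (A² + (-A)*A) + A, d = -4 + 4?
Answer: 2210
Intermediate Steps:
d = 0
o(A) = A (o(A) = (A² - A²) + A = 0 + A = A)
Z(k) = -94 (Z(k) = -94 - 1*0 = -94 + 0 = -94)
2116 - Z(95) = 2116 - 1*(-94) = 2116 + 94 = 2210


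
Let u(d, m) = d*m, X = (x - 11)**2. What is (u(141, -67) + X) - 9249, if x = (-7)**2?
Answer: -17252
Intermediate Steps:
x = 49
X = 1444 (X = (49 - 11)**2 = 38**2 = 1444)
(u(141, -67) + X) - 9249 = (141*(-67) + 1444) - 9249 = (-9447 + 1444) - 9249 = -8003 - 9249 = -17252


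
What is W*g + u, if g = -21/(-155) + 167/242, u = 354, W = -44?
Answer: 541636/1705 ≈ 317.67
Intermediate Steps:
g = 30967/37510 (g = -21*(-1/155) + 167*(1/242) = 21/155 + 167/242 = 30967/37510 ≈ 0.82557)
W*g + u = -44*30967/37510 + 354 = -61934/1705 + 354 = 541636/1705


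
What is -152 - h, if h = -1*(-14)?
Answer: -166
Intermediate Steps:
h = 14
-152 - h = -152 - 1*14 = -152 - 14 = -166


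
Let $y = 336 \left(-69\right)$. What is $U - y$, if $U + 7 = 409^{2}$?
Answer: $190458$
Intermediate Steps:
$y = -23184$
$U = 167274$ ($U = -7 + 409^{2} = -7 + 167281 = 167274$)
$U - y = 167274 - -23184 = 167274 + 23184 = 190458$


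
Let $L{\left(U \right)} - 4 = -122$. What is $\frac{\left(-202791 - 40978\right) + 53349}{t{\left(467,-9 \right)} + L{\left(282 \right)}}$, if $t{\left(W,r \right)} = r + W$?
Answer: $- \frac{9521}{17} \approx -560.06$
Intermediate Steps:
$L{\left(U \right)} = -118$ ($L{\left(U \right)} = 4 - 122 = -118$)
$t{\left(W,r \right)} = W + r$
$\frac{\left(-202791 - 40978\right) + 53349}{t{\left(467,-9 \right)} + L{\left(282 \right)}} = \frac{\left(-202791 - 40978\right) + 53349}{\left(467 - 9\right) - 118} = \frac{\left(-202791 - 40978\right) + 53349}{458 - 118} = \frac{-243769 + 53349}{340} = \left(-190420\right) \frac{1}{340} = - \frac{9521}{17}$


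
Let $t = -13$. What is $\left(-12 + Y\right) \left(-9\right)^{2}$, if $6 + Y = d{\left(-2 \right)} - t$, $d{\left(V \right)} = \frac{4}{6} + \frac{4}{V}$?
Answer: $-513$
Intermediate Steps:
$d{\left(V \right)} = \frac{2}{3} + \frac{4}{V}$ ($d{\left(V \right)} = 4 \cdot \frac{1}{6} + \frac{4}{V} = \frac{2}{3} + \frac{4}{V}$)
$Y = \frac{17}{3}$ ($Y = -6 + \left(\left(\frac{2}{3} + \frac{4}{-2}\right) - -13\right) = -6 + \left(\left(\frac{2}{3} + 4 \left(- \frac{1}{2}\right)\right) + 13\right) = -6 + \left(\left(\frac{2}{3} - 2\right) + 13\right) = -6 + \left(- \frac{4}{3} + 13\right) = -6 + \frac{35}{3} = \frac{17}{3} \approx 5.6667$)
$\left(-12 + Y\right) \left(-9\right)^{2} = \left(-12 + \frac{17}{3}\right) \left(-9\right)^{2} = \left(- \frac{19}{3}\right) 81 = -513$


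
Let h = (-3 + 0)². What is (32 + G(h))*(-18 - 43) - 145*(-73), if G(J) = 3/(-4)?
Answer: 34715/4 ≈ 8678.8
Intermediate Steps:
h = 9 (h = (-3)² = 9)
G(J) = -¾ (G(J) = 3*(-¼) = -¾)
(32 + G(h))*(-18 - 43) - 145*(-73) = (32 - ¾)*(-18 - 43) - 145*(-73) = (125/4)*(-61) + 10585 = -7625/4 + 10585 = 34715/4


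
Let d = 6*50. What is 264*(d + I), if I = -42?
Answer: 68112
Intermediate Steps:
d = 300
264*(d + I) = 264*(300 - 42) = 264*258 = 68112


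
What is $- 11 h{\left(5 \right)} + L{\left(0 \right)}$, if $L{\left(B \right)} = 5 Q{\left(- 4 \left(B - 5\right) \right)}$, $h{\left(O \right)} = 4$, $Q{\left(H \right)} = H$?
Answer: $56$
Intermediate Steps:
$L{\left(B \right)} = 100 - 20 B$ ($L{\left(B \right)} = 5 \left(- 4 \left(B - 5\right)\right) = 5 \left(- 4 \left(-5 + B\right)\right) = 5 \left(20 - 4 B\right) = 100 - 20 B$)
$- 11 h{\left(5 \right)} + L{\left(0 \right)} = \left(-11\right) 4 + \left(100 - 0\right) = -44 + \left(100 + 0\right) = -44 + 100 = 56$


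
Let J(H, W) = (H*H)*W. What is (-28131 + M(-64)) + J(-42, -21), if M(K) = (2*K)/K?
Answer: -65173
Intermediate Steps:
J(H, W) = W*H² (J(H, W) = H²*W = W*H²)
M(K) = 2
(-28131 + M(-64)) + J(-42, -21) = (-28131 + 2) - 21*(-42)² = -28129 - 21*1764 = -28129 - 37044 = -65173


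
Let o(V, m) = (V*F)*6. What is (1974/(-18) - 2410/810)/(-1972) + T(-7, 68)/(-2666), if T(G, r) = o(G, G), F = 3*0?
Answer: 2281/39933 ≈ 0.057121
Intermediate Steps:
F = 0
o(V, m) = 0 (o(V, m) = (V*0)*6 = 0*6 = 0)
T(G, r) = 0
(1974/(-18) - 2410/810)/(-1972) + T(-7, 68)/(-2666) = (1974/(-18) - 2410/810)/(-1972) + 0/(-2666) = (1974*(-1/18) - 2410*1/810)*(-1/1972) + 0*(-1/2666) = (-329/3 - 241/81)*(-1/1972) + 0 = -9124/81*(-1/1972) + 0 = 2281/39933 + 0 = 2281/39933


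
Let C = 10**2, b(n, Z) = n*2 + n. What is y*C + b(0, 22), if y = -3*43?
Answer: -12900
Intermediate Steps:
y = -129
b(n, Z) = 3*n (b(n, Z) = 2*n + n = 3*n)
C = 100
y*C + b(0, 22) = -129*100 + 3*0 = -12900 + 0 = -12900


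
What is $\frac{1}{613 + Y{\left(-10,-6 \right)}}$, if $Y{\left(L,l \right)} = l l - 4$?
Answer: $\frac{1}{645} \approx 0.0015504$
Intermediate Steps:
$Y{\left(L,l \right)} = -4 + l^{2}$ ($Y{\left(L,l \right)} = l^{2} - 4 = -4 + l^{2}$)
$\frac{1}{613 + Y{\left(-10,-6 \right)}} = \frac{1}{613 - \left(4 - \left(-6\right)^{2}\right)} = \frac{1}{613 + \left(-4 + 36\right)} = \frac{1}{613 + 32} = \frac{1}{645}$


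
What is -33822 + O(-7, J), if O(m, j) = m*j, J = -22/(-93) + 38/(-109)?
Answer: -342845662/10137 ≈ -33821.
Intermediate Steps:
J = -1136/10137 (J = -22*(-1/93) + 38*(-1/109) = 22/93 - 38/109 = -1136/10137 ≈ -0.11206)
O(m, j) = j*m
-33822 + O(-7, J) = -33822 - 1136/10137*(-7) = -33822 + 7952/10137 = -342845662/10137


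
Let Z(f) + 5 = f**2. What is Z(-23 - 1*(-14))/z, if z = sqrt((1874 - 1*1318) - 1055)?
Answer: -76*I*sqrt(499)/499 ≈ -3.4022*I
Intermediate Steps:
Z(f) = -5 + f**2
z = I*sqrt(499) (z = sqrt((1874 - 1318) - 1055) = sqrt(556 - 1055) = sqrt(-499) = I*sqrt(499) ≈ 22.338*I)
Z(-23 - 1*(-14))/z = (-5 + (-23 - 1*(-14))**2)/((I*sqrt(499))) = (-5 + (-23 + 14)**2)*(-I*sqrt(499)/499) = (-5 + (-9)**2)*(-I*sqrt(499)/499) = (-5 + 81)*(-I*sqrt(499)/499) = 76*(-I*sqrt(499)/499) = -76*I*sqrt(499)/499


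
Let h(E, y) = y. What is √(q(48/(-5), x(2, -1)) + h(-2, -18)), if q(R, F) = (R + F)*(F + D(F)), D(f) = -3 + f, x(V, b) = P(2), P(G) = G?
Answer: 8*I*√10/5 ≈ 5.0596*I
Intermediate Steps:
x(V, b) = 2
q(R, F) = (-3 + 2*F)*(F + R) (q(R, F) = (R + F)*(F + (-3 + F)) = (F + R)*(-3 + 2*F) = (-3 + 2*F)*(F + R))
√(q(48/(-5), x(2, -1)) + h(-2, -18)) = √((2² + 2*(48/(-5)) + 2*(-3 + 2) + (48/(-5))*(-3 + 2)) - 18) = √((4 + 2*(48*(-⅕)) + 2*(-1) + (48*(-⅕))*(-1)) - 18) = √((4 + 2*(-48/5) - 2 - 48/5*(-1)) - 18) = √((4 - 96/5 - 2 + 48/5) - 18) = √(-38/5 - 18) = √(-128/5) = 8*I*√10/5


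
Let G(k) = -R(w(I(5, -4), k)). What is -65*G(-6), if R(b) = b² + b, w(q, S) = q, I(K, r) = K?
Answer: 1950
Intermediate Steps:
R(b) = b + b²
G(k) = -30 (G(k) = -5*(1 + 5) = -5*6 = -1*30 = -30)
-65*G(-6) = -65*(-30) = 1950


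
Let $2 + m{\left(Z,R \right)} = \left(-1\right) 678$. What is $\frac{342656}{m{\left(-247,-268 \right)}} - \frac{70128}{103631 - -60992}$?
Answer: $- \frac{7057093216}{13992955} \approx -504.33$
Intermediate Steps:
$m{\left(Z,R \right)} = -680$ ($m{\left(Z,R \right)} = -2 - 678 = -680$)
$\frac{342656}{m{\left(-247,-268 \right)}} - \frac{70128}{103631 - -60992} = \frac{342656}{-680} - \frac{70128}{103631 - -60992} = 342656 \left(- \frac{1}{680}\right) - \frac{70128}{103631 + 60992} = - \frac{42832}{85} - \frac{70128}{164623} = - \frac{7057093216}{13992955}$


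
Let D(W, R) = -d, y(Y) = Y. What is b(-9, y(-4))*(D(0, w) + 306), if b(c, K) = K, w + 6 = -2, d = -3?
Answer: -1236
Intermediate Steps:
w = -8 (w = -6 - 2 = -8)
D(W, R) = 3 (D(W, R) = -1*(-3) = 3)
b(-9, y(-4))*(D(0, w) + 306) = -4*(3 + 306) = -4*309 = -1236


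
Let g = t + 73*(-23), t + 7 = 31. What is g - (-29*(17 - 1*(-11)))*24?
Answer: 17833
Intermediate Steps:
t = 24 (t = -7 + 31 = 24)
g = -1655 (g = 24 + 73*(-23) = 24 - 1679 = -1655)
g - (-29*(17 - 1*(-11)))*24 = -1655 - (-29*(17 - 1*(-11)))*24 = -1655 - (-29*(17 + 11))*24 = -1655 - (-29*28)*24 = -1655 - (-812)*24 = -1655 - 1*(-19488) = -1655 + 19488 = 17833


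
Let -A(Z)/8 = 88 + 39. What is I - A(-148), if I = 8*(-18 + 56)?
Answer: 1320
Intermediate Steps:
I = 304 (I = 8*38 = 304)
A(Z) = -1016 (A(Z) = -8*(88 + 39) = -8*127 = -1016)
I - A(-148) = 304 - 1*(-1016) = 304 + 1016 = 1320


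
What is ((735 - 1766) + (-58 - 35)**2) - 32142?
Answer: -24524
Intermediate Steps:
((735 - 1766) + (-58 - 35)**2) - 32142 = (-1031 + (-93)**2) - 32142 = (-1031 + 8649) - 32142 = 7618 - 32142 = -24524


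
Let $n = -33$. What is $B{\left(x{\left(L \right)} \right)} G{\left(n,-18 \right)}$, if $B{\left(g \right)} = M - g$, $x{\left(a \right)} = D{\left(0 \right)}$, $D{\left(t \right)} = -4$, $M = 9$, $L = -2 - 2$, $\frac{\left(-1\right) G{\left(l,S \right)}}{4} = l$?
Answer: $1716$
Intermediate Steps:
$G{\left(l,S \right)} = - 4 l$
$L = -4$ ($L = -2 - 2 = -4$)
$x{\left(a \right)} = -4$
$B{\left(g \right)} = 9 - g$
$B{\left(x{\left(L \right)} \right)} G{\left(n,-18 \right)} = \left(9 - -4\right) \left(\left(-4\right) \left(-33\right)\right) = \left(9 + 4\right) 132 = 13 \cdot 132 = 1716$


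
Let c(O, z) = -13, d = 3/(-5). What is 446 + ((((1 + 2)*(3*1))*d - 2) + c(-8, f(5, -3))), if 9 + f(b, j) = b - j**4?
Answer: 2128/5 ≈ 425.60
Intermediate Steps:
f(b, j) = -9 + b - j**4 (f(b, j) = -9 + (b - j**4) = -9 + b - j**4)
d = -3/5 (d = 3*(-1/5) = -3/5 ≈ -0.60000)
446 + ((((1 + 2)*(3*1))*d - 2) + c(-8, f(5, -3))) = 446 + ((((1 + 2)*(3*1))*(-3/5) - 2) - 13) = 446 + (((3*3)*(-3/5) - 2) - 13) = 446 + ((9*(-3/5) - 2) - 13) = 446 + ((-27/5 - 2) - 13) = 446 + (-37/5 - 13) = 446 - 102/5 = 2128/5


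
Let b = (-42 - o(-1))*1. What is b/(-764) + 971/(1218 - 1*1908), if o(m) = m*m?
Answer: -356087/263580 ≈ -1.3510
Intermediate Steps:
o(m) = m²
b = -43 (b = (-42 - 1*(-1)²)*1 = (-42 - 1*1)*1 = (-42 - 1)*1 = -43*1 = -43)
b/(-764) + 971/(1218 - 1*1908) = -43/(-764) + 971/(1218 - 1*1908) = -43*(-1/764) + 971/(1218 - 1908) = 43/764 + 971/(-690) = 43/764 + 971*(-1/690) = 43/764 - 971/690 = -356087/263580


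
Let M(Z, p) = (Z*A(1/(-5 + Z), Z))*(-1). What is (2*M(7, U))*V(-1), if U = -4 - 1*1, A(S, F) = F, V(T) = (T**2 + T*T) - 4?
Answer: 196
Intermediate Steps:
V(T) = -4 + 2*T**2 (V(T) = (T**2 + T**2) - 4 = 2*T**2 - 4 = -4 + 2*T**2)
U = -5 (U = -4 - 1 = -5)
M(Z, p) = -Z**2 (M(Z, p) = (Z*Z)*(-1) = Z**2*(-1) = -Z**2)
(2*M(7, U))*V(-1) = (2*(-1*7**2))*(-4 + 2*(-1)**2) = (2*(-1*49))*(-4 + 2*1) = (2*(-49))*(-4 + 2) = -98*(-2) = 196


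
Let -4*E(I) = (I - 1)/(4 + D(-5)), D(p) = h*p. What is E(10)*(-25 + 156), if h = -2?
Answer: -1179/56 ≈ -21.054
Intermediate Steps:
D(p) = -2*p
E(I) = 1/56 - I/56 (E(I) = -(I - 1)/(4*(4 - 2*(-5))) = -(-1 + I)/(4*(4 + 10)) = -(-1 + I)/(4*14) = -(-1/14 + I/14)/4 = 1/56 - I/56)
E(10)*(-25 + 156) = (1/56 - 1/56*10)*(-25 + 156) = (1/56 - 5/28)*131 = -9/56*131 = -1179/56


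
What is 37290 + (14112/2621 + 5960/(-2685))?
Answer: 52489271242/1407477 ≈ 37293.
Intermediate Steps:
37290 + (14112/2621 + 5960/(-2685)) = 37290 + (14112*(1/2621) + 5960*(-1/2685)) = 37290 + (14112/2621 - 1192/537) = 37290 + 4453912/1407477 = 52489271242/1407477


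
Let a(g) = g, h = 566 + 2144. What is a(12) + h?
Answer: 2722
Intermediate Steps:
h = 2710
a(12) + h = 12 + 2710 = 2722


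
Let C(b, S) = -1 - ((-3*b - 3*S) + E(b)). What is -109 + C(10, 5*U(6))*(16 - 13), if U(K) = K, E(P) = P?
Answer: 218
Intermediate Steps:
C(b, S) = -1 + 2*b + 3*S (C(b, S) = -1 - ((-3*b - 3*S) + b) = -1 - ((-3*S - 3*b) + b) = -1 - (-3*S - 2*b) = -1 + (2*b + 3*S) = -1 + 2*b + 3*S)
-109 + C(10, 5*U(6))*(16 - 13) = -109 + (-1 + 2*10 + 3*(5*6))*(16 - 13) = -109 + (-1 + 20 + 3*30)*3 = -109 + (-1 + 20 + 90)*3 = -109 + 109*3 = -109 + 327 = 218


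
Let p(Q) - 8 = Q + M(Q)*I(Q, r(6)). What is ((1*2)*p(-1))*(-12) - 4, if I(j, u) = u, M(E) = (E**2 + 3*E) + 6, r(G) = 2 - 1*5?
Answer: 116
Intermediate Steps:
r(G) = -3 (r(G) = 2 - 5 = -3)
M(E) = 6 + E**2 + 3*E
p(Q) = -10 - 8*Q - 3*Q**2 (p(Q) = 8 + (Q + (6 + Q**2 + 3*Q)*(-3)) = 8 + (Q + (-18 - 9*Q - 3*Q**2)) = 8 + (-18 - 8*Q - 3*Q**2) = -10 - 8*Q - 3*Q**2)
((1*2)*p(-1))*(-12) - 4 = ((1*2)*(-10 - 8*(-1) - 3*(-1)**2))*(-12) - 4 = (2*(-10 + 8 - 3*1))*(-12) - 4 = (2*(-10 + 8 - 3))*(-12) - 4 = (2*(-5))*(-12) - 4 = -10*(-12) - 4 = 120 - 4 = 116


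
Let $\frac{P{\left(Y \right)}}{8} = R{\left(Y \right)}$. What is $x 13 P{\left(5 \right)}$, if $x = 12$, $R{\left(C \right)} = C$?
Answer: $6240$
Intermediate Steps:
$P{\left(Y \right)} = 8 Y$
$x 13 P{\left(5 \right)} = 12 \cdot 13 \cdot 8 \cdot 5 = 156 \cdot 40 = 6240$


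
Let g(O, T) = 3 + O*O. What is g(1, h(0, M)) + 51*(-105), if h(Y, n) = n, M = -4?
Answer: -5351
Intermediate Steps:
g(O, T) = 3 + O**2
g(1, h(0, M)) + 51*(-105) = (3 + 1**2) + 51*(-105) = (3 + 1) - 5355 = 4 - 5355 = -5351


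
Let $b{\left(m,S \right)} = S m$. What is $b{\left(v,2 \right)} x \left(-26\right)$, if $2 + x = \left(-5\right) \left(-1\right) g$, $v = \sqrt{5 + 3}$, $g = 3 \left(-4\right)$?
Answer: $6448 \sqrt{2} \approx 9118.8$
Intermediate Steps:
$g = -12$
$v = 2 \sqrt{2}$ ($v = \sqrt{8} = 2 \sqrt{2} \approx 2.8284$)
$x = -62$ ($x = -2 + \left(-5\right) \left(-1\right) \left(-12\right) = -2 + 5 \left(-12\right) = -2 - 60 = -62$)
$b{\left(v,2 \right)} x \left(-26\right) = 2 \cdot 2 \sqrt{2} \left(-62\right) \left(-26\right) = 4 \sqrt{2} \left(-62\right) \left(-26\right) = - 248 \sqrt{2} \left(-26\right) = 6448 \sqrt{2}$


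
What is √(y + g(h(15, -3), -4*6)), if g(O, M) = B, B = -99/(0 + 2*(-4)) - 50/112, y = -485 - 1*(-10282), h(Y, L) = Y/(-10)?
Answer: 5*√76902/14 ≈ 99.040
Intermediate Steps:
h(Y, L) = -Y/10 (h(Y, L) = Y*(-⅒) = -Y/10)
y = 9797 (y = -485 + 10282 = 9797)
B = 167/14 (B = -99/(0 - 8) - 50*1/112 = -99/(-8) - 25/56 = -99*(-⅛) - 25/56 = 99/8 - 25/56 = 167/14 ≈ 11.929)
g(O, M) = 167/14
√(y + g(h(15, -3), -4*6)) = √(9797 + 167/14) = √(137325/14) = 5*√76902/14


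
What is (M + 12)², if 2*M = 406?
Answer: 46225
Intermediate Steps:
M = 203 (M = (½)*406 = 203)
(M + 12)² = (203 + 12)² = 215² = 46225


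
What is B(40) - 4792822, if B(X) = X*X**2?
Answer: -4728822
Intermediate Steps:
B(X) = X**3
B(40) - 4792822 = 40**3 - 4792822 = 64000 - 4792822 = -4728822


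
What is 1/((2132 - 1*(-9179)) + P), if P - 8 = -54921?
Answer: -1/43602 ≈ -2.2935e-5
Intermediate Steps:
P = -54913 (P = 8 - 54921 = -54913)
1/((2132 - 1*(-9179)) + P) = 1/((2132 - 1*(-9179)) - 54913) = 1/((2132 + 9179) - 54913) = 1/(11311 - 54913) = 1/(-43602) = -1/43602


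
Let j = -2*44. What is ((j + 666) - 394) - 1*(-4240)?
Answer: 4424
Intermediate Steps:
j = -88
((j + 666) - 394) - 1*(-4240) = ((-88 + 666) - 394) - 1*(-4240) = (578 - 394) + 4240 = 184 + 4240 = 4424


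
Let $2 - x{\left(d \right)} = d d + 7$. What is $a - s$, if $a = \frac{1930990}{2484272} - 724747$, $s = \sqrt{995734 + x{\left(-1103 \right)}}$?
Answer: $- \frac{900233374097}{1242136} - 4 i \sqrt{13805} \approx -7.2475 \cdot 10^{5} - 469.98 i$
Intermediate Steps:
$x{\left(d \right)} = -5 - d^{2}$ ($x{\left(d \right)} = 2 - \left(d d + 7\right) = 2 - \left(d^{2} + 7\right) = 2 - \left(7 + d^{2}\right) = -5 - d^{2}$)
$s = 4 i \sqrt{13805}$ ($s = \sqrt{995734 - 1216614} = \sqrt{-220880} = 4 i \sqrt{13805} \approx 469.98 i$)
$a = - \frac{900233374097}{1242136}$ ($a = 1930990 \cdot \frac{1}{2484272} - 724747 = \frac{965495}{1242136} - 724747 = - \frac{900233374097}{1242136} \approx -7.2475 \cdot 10^{5}$)
$a - s = - \frac{900233374097}{1242136} - 4 i \sqrt{13805}$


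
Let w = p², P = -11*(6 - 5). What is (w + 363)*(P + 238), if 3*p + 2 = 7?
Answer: 747284/9 ≈ 83032.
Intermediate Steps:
p = 5/3 (p = -⅔ + (⅓)*7 = -⅔ + 7/3 = 5/3 ≈ 1.6667)
P = -11 (P = -11*1 = -11)
w = 25/9 (w = (5/3)² = 25/9 ≈ 2.7778)
(w + 363)*(P + 238) = (25/9 + 363)*(-11 + 238) = (3292/9)*227 = 747284/9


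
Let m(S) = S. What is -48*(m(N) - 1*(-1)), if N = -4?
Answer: 144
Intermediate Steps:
-48*(m(N) - 1*(-1)) = -48*(-4 - 1*(-1)) = -48*(-4 + 1) = -48*(-3) = 144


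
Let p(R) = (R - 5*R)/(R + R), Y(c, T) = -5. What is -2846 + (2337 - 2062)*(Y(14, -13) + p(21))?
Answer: -4771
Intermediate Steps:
p(R) = -2 (p(R) = (-4*R)/((2*R)) = (-4*R)*(1/(2*R)) = -2)
-2846 + (2337 - 2062)*(Y(14, -13) + p(21)) = -2846 + (2337 - 2062)*(-5 - 2) = -2846 + 275*(-7) = -2846 - 1925 = -4771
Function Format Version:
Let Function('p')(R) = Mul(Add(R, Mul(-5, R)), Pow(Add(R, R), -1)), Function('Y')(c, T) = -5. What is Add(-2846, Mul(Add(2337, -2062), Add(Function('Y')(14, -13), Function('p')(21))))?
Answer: -4771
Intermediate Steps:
Function('p')(R) = -2 (Function('p')(R) = Mul(Mul(-4, R), Pow(Mul(2, R), -1)) = Mul(Mul(-4, R), Mul(Rational(1, 2), Pow(R, -1))) = -2)
Add(-2846, Mul(Add(2337, -2062), Add(Function('Y')(14, -13), Function('p')(21)))) = Add(-2846, Mul(Add(2337, -2062), Add(-5, -2))) = Add(-2846, Mul(275, -7)) = Add(-2846, -1925) = -4771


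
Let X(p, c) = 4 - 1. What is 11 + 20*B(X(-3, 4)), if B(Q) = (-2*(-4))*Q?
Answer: 491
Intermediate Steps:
X(p, c) = 3
B(Q) = 8*Q
11 + 20*B(X(-3, 4)) = 11 + 20*(8*3) = 11 + 20*24 = 11 + 480 = 491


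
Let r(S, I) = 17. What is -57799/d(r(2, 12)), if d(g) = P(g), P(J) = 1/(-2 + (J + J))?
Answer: -1849568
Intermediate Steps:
P(J) = 1/(-2 + 2*J)
d(g) = 1/(2*(-1 + g))
-57799/d(r(2, 12)) = -57799/(1/(2*(-1 + 17))) = -57799/((½)/16) = -57799/((½)*(1/16)) = -57799/1/32 = -57799*32 = -1849568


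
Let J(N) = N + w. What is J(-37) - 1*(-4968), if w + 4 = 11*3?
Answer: 4960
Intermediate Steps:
w = 29 (w = -4 + 11*3 = -4 + 33 = 29)
J(N) = 29 + N (J(N) = N + 29 = 29 + N)
J(-37) - 1*(-4968) = (29 - 37) - 1*(-4968) = -8 + 4968 = 4960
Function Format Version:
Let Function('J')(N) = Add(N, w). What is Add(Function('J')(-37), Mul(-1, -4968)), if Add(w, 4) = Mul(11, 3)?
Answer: 4960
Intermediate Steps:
w = 29 (w = Add(-4, Mul(11, 3)) = Add(-4, 33) = 29)
Function('J')(N) = Add(29, N) (Function('J')(N) = Add(N, 29) = Add(29, N))
Add(Function('J')(-37), Mul(-1, -4968)) = Add(Add(29, -37), Mul(-1, -4968)) = Add(-8, 4968) = 4960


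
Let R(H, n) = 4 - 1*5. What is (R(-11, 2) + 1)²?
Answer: 0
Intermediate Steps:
R(H, n) = -1 (R(H, n) = 4 - 5 = -1)
(R(-11, 2) + 1)² = (-1 + 1)² = 0² = 0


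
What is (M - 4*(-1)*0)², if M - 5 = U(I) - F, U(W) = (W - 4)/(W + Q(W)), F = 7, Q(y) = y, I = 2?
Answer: 25/4 ≈ 6.2500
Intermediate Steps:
U(W) = (-4 + W)/(2*W) (U(W) = (W - 4)/(W + W) = (-4 + W)/((2*W)) = (-4 + W)*(1/(2*W)) = (-4 + W)/(2*W))
M = -5/2 (M = 5 + ((½)*(-4 + 2)/2 - 1*7) = 5 + ((½)*(½)*(-2) - 7) = 5 + (-½ - 7) = 5 - 15/2 = -5/2 ≈ -2.5000)
(M - 4*(-1)*0)² = (-5/2 - 4*(-1)*0)² = (-5/2 + 4*0)² = (-5/2 + 0)² = (-5/2)² = 25/4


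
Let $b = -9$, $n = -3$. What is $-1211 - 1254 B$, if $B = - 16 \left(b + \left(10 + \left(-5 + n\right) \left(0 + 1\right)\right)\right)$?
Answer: $-141659$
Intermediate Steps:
$B = 112$ ($B = - 16 \left(-9 + \left(10 + \left(-5 - 3\right) \left(0 + 1\right)\right)\right) = - 16 \left(-9 + \left(10 - 8\right)\right) = - 16 \left(-9 + 2\right) = \left(-16\right) \left(-7\right) = 112$)
$-1211 - 1254 B = -1211 - 140448 = -141659$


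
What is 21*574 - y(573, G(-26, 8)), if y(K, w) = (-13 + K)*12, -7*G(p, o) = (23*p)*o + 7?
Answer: 5334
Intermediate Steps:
G(p, o) = -1 - 23*o*p/7 (G(p, o) = -((23*p)*o + 7)/7 = -(23*o*p + 7)/7 = -(7 + 23*o*p)/7 = -1 - 23*o*p/7)
y(K, w) = -156 + 12*K
21*574 - y(573, G(-26, 8)) = 21*574 - (-156 + 12*573) = 12054 - (-156 + 6876) = 12054 - 1*6720 = 12054 - 6720 = 5334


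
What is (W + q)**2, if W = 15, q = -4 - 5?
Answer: 36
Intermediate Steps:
q = -9
(W + q)**2 = (15 - 9)**2 = 6**2 = 36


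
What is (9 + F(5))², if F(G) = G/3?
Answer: 1024/9 ≈ 113.78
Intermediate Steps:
F(G) = G/3 (F(G) = G*(⅓) = G/3)
(9 + F(5))² = (9 + (⅓)*5)² = (9 + 5/3)² = (32/3)² = 1024/9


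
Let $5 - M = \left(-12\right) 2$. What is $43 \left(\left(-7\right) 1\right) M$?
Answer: $-8729$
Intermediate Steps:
$M = 29$ ($M = 5 - \left(-12\right) 2 = 5 - -24 = 5 + 24 = 29$)
$43 \left(\left(-7\right) 1\right) M = 43 \left(\left(-7\right) 1\right) 29 = 43 \left(-7\right) 29 = \left(-301\right) 29 = -8729$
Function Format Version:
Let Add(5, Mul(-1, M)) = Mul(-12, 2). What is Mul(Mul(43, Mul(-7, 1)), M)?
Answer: -8729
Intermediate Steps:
M = 29 (M = Add(5, Mul(-1, Mul(-12, 2))) = Add(5, Mul(-1, -24)) = Add(5, 24) = 29)
Mul(Mul(43, Mul(-7, 1)), M) = Mul(Mul(43, Mul(-7, 1)), 29) = Mul(Mul(43, -7), 29) = Mul(-301, 29) = -8729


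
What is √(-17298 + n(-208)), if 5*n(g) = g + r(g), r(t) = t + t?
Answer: I*√435570/5 ≈ 132.0*I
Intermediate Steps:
r(t) = 2*t
n(g) = 3*g/5 (n(g) = (g + 2*g)/5 = (3*g)/5 = 3*g/5)
√(-17298 + n(-208)) = √(-17298 + (⅗)*(-208)) = √(-17298 - 624/5) = √(-87114/5) = I*√435570/5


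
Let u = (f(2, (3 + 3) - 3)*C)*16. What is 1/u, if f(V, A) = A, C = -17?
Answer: -1/816 ≈ -0.0012255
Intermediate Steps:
u = -816 (u = (((3 + 3) - 3)*(-17))*16 = ((6 - 3)*(-17))*16 = (3*(-17))*16 = -51*16 = -816)
1/u = 1/(-816) = -1/816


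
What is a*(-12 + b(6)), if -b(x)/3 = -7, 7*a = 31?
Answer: 279/7 ≈ 39.857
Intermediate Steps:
a = 31/7 (a = (1/7)*31 = 31/7 ≈ 4.4286)
b(x) = 21 (b(x) = -3*(-7) = 21)
a*(-12 + b(6)) = 31*(-12 + 21)/7 = (31/7)*9 = 279/7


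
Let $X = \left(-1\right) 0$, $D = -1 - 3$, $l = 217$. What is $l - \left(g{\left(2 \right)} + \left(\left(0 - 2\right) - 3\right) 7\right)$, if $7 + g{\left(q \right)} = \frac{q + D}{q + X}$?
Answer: $260$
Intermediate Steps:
$D = -4$ ($D = -1 - 3 = -4$)
$X = 0$
$g{\left(q \right)} = -7 + \frac{-4 + q}{q}$ ($g{\left(q \right)} = -7 + \frac{q - 4}{q + 0} = -7 + \frac{-4 + q}{q}$)
$l - \left(g{\left(2 \right)} + \left(\left(0 - 2\right) - 3\right) 7\right) = 217 - \left(\left(-6 - \frac{4}{2}\right) + \left(\left(0 - 2\right) - 3\right) 7\right) = 217 - \left(\left(-6 - 2\right) + \left(-2 - 3\right) 7\right) = 217 - \left(\left(-6 - 2\right) - 35\right) = 217 - \left(-8 - 35\right) = 217 - -43 = 217 + 43 = 260$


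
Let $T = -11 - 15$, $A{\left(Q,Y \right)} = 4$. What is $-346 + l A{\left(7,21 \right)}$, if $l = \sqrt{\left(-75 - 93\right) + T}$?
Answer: $-346 + 4 i \sqrt{194} \approx -346.0 + 55.714 i$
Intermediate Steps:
$T = -26$ ($T = -11 - 15 = -26$)
$l = i \sqrt{194}$ ($l = \sqrt{\left(-75 - 93\right) - 26} = \sqrt{-168 - 26} = \sqrt{-194} = i \sqrt{194} \approx 13.928 i$)
$-346 + l A{\left(7,21 \right)} = -346 + i \sqrt{194} \cdot 4 = -346 + 4 i \sqrt{194}$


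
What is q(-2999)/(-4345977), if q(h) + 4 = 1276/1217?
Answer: 3592/5289054009 ≈ 6.7914e-7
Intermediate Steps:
q(h) = -3592/1217 (q(h) = -4 + 1276/1217 = -3592/1217)
q(-2999)/(-4345977) = -3592/1217/(-4345977) = -3592/1217*(-1/4345977) = 3592/5289054009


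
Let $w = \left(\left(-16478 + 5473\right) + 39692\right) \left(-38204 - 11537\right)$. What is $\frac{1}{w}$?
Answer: $- \frac{1}{1426920067} \approx -7.0081 \cdot 10^{-10}$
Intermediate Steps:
$w = -1426920067$ ($w = \left(-11005 + 39692\right) \left(-49741\right) = 28687 \left(-49741\right) = -1426920067$)
$\frac{1}{w} = \frac{1}{-1426920067} = - \frac{1}{1426920067}$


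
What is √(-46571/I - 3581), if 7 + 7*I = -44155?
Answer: 25*I*√11151302458/44162 ≈ 59.78*I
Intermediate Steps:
I = -44162/7 (I = -1 + (⅐)*(-44155) = -1 - 44155/7 = -44162/7 ≈ -6308.9)
√(-46571/I - 3581) = √(-46571/(-44162/7) - 3581) = √(-46571*(-7/44162) - 3581) = √(325997/44162 - 3581) = √(-157818125/44162) = 25*I*√11151302458/44162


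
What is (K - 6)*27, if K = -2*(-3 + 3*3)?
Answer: -486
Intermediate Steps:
K = -12 (K = -2*(-3 + 9) = -2*6 = -12)
(K - 6)*27 = (-12 - 6)*27 = -18*27 = -486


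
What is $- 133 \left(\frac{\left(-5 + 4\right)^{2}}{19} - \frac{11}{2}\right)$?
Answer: $\frac{1449}{2} \approx 724.5$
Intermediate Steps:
$- 133 \left(\frac{\left(-5 + 4\right)^{2}}{19} - \frac{11}{2}\right) = - 133 \left(\left(-1\right)^{2} \cdot \frac{1}{19} - \frac{11}{2}\right) = - 133 \left(1 \cdot \frac{1}{19} - \frac{11}{2}\right) = - 133 \left(\frac{1}{19} - \frac{11}{2}\right) = \left(-133\right) \left(- \frac{207}{38}\right) = \frac{1449}{2}$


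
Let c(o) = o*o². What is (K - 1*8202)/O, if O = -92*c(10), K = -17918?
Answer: 653/2300 ≈ 0.28391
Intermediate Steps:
c(o) = o³
O = -92000 (O = -92*10³ = -92*1000 = -92000)
(K - 1*8202)/O = (-17918 - 1*8202)/(-92000) = (-17918 - 8202)*(-1/92000) = -26120*(-1/92000) = 653/2300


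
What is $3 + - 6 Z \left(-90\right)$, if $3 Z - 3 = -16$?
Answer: $-2337$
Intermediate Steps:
$Z = - \frac{13}{3}$ ($Z = 1 + \frac{1}{3} \left(-16\right) = 1 - \frac{16}{3} = - \frac{13}{3} \approx -4.3333$)
$3 + - 6 Z \left(-90\right) = 3 + \left(-6\right) \left(- \frac{13}{3}\right) \left(-90\right) = 3 + 26 \left(-90\right) = 3 - 2340 = -2337$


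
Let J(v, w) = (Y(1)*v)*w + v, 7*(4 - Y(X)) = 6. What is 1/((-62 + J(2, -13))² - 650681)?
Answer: -49/30899305 ≈ -1.5858e-6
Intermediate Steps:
Y(X) = 22/7 (Y(X) = 4 - ⅐*6 = 4 - 6/7 = 22/7)
J(v, w) = v + 22*v*w/7 (J(v, w) = (22*v/7)*w + v = 22*v*w/7 + v = v + 22*v*w/7)
1/((-62 + J(2, -13))² - 650681) = 1/((-62 + (⅐)*2*(7 + 22*(-13)))² - 650681) = 1/((-62 + (⅐)*2*(7 - 286))² - 650681) = 1/((-62 + (⅐)*2*(-279))² - 650681) = 1/((-62 - 558/7)² - 650681) = 1/((-992/7)² - 650681) = 1/(984064/49 - 650681) = 1/(-30899305/49) = -49/30899305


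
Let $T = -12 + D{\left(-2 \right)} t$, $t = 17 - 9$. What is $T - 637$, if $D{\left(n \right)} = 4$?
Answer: $-617$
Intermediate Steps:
$t = 8$ ($t = 17 - 9 = 8$)
$T = 20$ ($T = -12 + 4 \cdot 8 = -12 + 32 = 20$)
$T - 637 = 20 - 637 = -617$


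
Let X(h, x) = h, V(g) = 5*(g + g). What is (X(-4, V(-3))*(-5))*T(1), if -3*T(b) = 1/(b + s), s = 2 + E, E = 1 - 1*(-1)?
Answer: -4/3 ≈ -1.3333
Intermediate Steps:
E = 2 (E = 1 + 1 = 2)
s = 4 (s = 2 + 2 = 4)
V(g) = 10*g (V(g) = 5*(2*g) = 10*g)
T(b) = -1/(3*(4 + b)) (T(b) = -1/(3*(b + 4)) = -1/(3*(4 + b)))
(X(-4, V(-3))*(-5))*T(1) = (-4*(-5))*(-1/(12 + 3*1)) = 20*(-1/(12 + 3)) = 20*(-1/15) = -4/3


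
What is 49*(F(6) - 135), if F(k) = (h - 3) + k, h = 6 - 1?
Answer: -6223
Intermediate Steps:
h = 5
F(k) = 2 + k (F(k) = (5 - 3) + k = 2 + k)
49*(F(6) - 135) = 49*((2 + 6) - 135) = 49*(8 - 135) = 49*(-127) = -6223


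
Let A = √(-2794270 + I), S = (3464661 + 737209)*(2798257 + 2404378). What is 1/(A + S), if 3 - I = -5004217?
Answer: 437215918549/9557887971632290113225851 - 3*√9822/95578879716322901132258510 ≈ 4.5744e-14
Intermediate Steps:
I = 5004220 (I = 3 - 1*(-5004217) = 3 + 5004217 = 5004220)
S = 21860795927450 (S = 4201870*5202635 = 21860795927450)
A = 15*√9822 (A = √(-2794270 + 5004220) = √2209950 = 15*√9822 ≈ 1486.6)
1/(A + S) = 1/(15*√9822 + 21860795927450) = 1/(21860795927450 + 15*√9822)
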